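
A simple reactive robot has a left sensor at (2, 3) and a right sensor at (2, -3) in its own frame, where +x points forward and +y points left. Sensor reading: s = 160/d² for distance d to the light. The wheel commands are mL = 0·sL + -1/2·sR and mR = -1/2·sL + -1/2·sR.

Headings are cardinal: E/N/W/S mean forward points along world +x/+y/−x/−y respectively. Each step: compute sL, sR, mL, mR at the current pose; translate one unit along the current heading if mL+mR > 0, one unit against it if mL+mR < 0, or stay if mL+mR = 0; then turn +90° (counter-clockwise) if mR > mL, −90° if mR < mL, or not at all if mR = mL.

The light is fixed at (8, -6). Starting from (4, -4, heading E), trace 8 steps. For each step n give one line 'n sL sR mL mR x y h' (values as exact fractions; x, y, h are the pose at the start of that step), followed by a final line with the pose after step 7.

0 160/29 32 -16 -544/29 4 -4 E
1 40 5/2 -5/4 -85/4 3 -4 S
2 160/49 32/17 -16/17 -2144/833 3 -3 W
3 80/37 80/13 -40/13 -2000/481 4 -3 N
4 160/29 32 -16 -544/29 4 -4 E
5 40 5/2 -5/4 -85/4 3 -4 S
6 160/49 32/17 -16/17 -2144/833 3 -3 W
7 80/37 80/13 -40/13 -2000/481 4 -3 N
final 4 -4 E

n=0: pose=(4,-4,E); sL=160/29, sR=32; mL=-16, mR=-544/29; mL+mR=-1008/29 → advance -1; mR−mL=-80/29 → turn -1·90°
n=1: pose=(3,-4,S); sL=40, sR=5/2; mL=-5/4, mR=-85/4; mL+mR=-45/2 → advance -1; mR−mL=-20 → turn -1·90°
n=2: pose=(3,-3,W); sL=160/49, sR=32/17; mL=-16/17, mR=-2144/833; mL+mR=-2928/833 → advance -1; mR−mL=-80/49 → turn -1·90°
n=3: pose=(4,-3,N); sL=80/37, sR=80/13; mL=-40/13, mR=-2000/481; mL+mR=-3480/481 → advance -1; mR−mL=-40/37 → turn -1·90°
n=4: pose=(4,-4,E); sL=160/29, sR=32; mL=-16, mR=-544/29; mL+mR=-1008/29 → advance -1; mR−mL=-80/29 → turn -1·90°
n=5: pose=(3,-4,S); sL=40, sR=5/2; mL=-5/4, mR=-85/4; mL+mR=-45/2 → advance -1; mR−mL=-20 → turn -1·90°
n=6: pose=(3,-3,W); sL=160/49, sR=32/17; mL=-16/17, mR=-2144/833; mL+mR=-2928/833 → advance -1; mR−mL=-80/49 → turn -1·90°
n=7: pose=(4,-3,N); sL=80/37, sR=80/13; mL=-40/13, mR=-2000/481; mL+mR=-3480/481 → advance -1; mR−mL=-40/37 → turn -1·90°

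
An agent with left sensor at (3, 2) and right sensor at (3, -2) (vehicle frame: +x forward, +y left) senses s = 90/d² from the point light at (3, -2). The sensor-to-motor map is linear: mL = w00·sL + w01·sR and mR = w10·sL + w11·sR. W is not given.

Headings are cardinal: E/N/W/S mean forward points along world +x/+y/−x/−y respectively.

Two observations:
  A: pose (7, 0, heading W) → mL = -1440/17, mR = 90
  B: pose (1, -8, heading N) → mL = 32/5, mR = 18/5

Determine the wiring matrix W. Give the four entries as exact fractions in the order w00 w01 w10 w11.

-1 1 1 0

obs A: pose=(7,0,W) → sL=90, sR=90/17, mL=-1440/17, mR=90
obs B: pose=(1,-8,N) → sL=18/5, sR=10, mL=32/5, mR=18/5
sensor matrix S = [[90, 90/17], [18/5, 10]]; det S = 14976/17
solve [mL_A; mL_B] = S·[w00; w01] and [mR_A; mR_B] = S·[w10; w11]:
  w00 = -1, w01 = 1, w10 = 1, w11 = 0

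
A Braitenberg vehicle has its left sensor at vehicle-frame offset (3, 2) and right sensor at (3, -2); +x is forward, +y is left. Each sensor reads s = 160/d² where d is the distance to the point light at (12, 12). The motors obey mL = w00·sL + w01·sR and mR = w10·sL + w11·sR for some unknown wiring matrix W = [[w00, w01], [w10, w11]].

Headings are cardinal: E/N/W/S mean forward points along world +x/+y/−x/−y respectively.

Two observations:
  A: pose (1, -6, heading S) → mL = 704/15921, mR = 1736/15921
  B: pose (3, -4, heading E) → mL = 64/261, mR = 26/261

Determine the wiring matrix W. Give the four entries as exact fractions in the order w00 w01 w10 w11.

obs A: pose=(1,-6,S) → sL=80/261, sR=16/61, mL=704/15921, mR=1736/15921
obs B: pose=(3,-4,E) → sL=20/29, sR=4/9, mL=64/261, mR=26/261
sensor matrix S = [[80/261, 16/61], [20/29, 4/9]]; det S = -6400/143289
solve [mL_A; mL_B] = S·[w00; w01] and [mR_A; mR_B] = S·[w10; w11]:
  w00 = 1, w01 = -1, w10 = -1/2, w11 = 1

1 -1 -1/2 1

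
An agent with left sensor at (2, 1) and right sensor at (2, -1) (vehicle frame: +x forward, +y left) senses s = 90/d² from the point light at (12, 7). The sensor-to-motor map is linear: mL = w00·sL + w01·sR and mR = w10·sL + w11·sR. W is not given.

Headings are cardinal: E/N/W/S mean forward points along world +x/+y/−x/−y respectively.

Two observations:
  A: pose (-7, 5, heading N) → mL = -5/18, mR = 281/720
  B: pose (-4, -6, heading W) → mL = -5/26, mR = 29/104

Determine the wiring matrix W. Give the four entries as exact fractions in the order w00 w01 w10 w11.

obs A: pose=(-7,5,N) → sL=9/40, sR=5/18, mL=-5/18, mR=281/720
obs B: pose=(-4,-6,W) → sL=9/52, sR=5/26, mL=-5/26, mR=29/104
sensor matrix S = [[9/40, 5/18], [9/52, 5/26]]; det S = -1/208
solve [mL_A; mL_B] = S·[w00; w01] and [mR_A; mR_B] = S·[w10; w11]:
  w00 = 0, w01 = -1, w10 = 1/2, w11 = 1

0 -1 1/2 1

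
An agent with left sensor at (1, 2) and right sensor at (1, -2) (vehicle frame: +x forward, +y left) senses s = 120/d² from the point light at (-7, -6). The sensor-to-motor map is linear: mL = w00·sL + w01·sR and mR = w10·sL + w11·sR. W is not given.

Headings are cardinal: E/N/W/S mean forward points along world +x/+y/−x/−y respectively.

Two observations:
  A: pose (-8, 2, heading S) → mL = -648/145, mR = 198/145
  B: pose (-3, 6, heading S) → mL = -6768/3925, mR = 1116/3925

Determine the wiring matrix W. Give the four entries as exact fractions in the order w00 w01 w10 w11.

-1 -1 1 -1/2

obs A: pose=(-8,2,S) → sL=12/5, sR=60/29, mL=-648/145, mR=198/145
obs B: pose=(-3,6,S) → sL=120/157, sR=24/25, mL=-6768/3925, mR=1116/3925
sensor matrix S = [[12/5, 60/29], [120/157, 24/25]]; det S = 411264/569125
solve [mL_A; mL_B] = S·[w00; w01] and [mR_A; mR_B] = S·[w10; w11]:
  w00 = -1, w01 = -1, w10 = 1, w11 = -1/2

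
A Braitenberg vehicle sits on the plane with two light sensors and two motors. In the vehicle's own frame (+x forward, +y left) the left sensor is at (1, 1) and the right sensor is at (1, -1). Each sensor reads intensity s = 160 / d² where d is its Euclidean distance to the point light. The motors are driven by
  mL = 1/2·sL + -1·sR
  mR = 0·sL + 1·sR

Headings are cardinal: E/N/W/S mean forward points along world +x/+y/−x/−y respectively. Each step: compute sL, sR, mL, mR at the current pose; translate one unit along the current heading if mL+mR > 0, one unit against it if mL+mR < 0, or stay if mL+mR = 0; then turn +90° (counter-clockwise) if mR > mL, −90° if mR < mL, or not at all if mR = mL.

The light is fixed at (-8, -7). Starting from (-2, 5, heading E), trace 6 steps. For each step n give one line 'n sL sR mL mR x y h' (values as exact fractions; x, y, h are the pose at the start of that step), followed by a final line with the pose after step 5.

n=0: pose=(-2,5,E); sL=80/109, sR=16/17; mL=-1064/1853, mR=16/17; mL+mR=40/109 → advance +1; mR−mL=2808/1853 → turn +1·90°
n=1: pose=(-1,5,N); sL=32/41, sR=160/233; mL=-2832/9553, mR=160/233; mL+mR=16/41 → advance +1; mR−mL=9392/9553 → turn +1·90°
n=2: pose=(-1,6,W); sL=8/9, sR=20/29; mL=-64/261, mR=20/29; mL+mR=4/9 → advance +1; mR−mL=244/261 → turn +1·90°
n=3: pose=(-2,6,S); sL=160/193, sR=160/169; mL=-17360/32617, mR=160/169; mL+mR=80/193 → advance +1; mR−mL=48240/32617 → turn +1·90°
n=4: pose=(-2,5,E); sL=80/109, sR=16/17; mL=-1064/1853, mR=16/17; mL+mR=40/109 → advance +1; mR−mL=2808/1853 → turn +1·90°
n=5: pose=(-1,5,N); sL=32/41, sR=160/233; mL=-2832/9553, mR=160/233; mL+mR=16/41 → advance +1; mR−mL=9392/9553 → turn +1·90°

0 80/109 16/17 -1064/1853 16/17 -2 5 E
1 32/41 160/233 -2832/9553 160/233 -1 5 N
2 8/9 20/29 -64/261 20/29 -1 6 W
3 160/193 160/169 -17360/32617 160/169 -2 6 S
4 80/109 16/17 -1064/1853 16/17 -2 5 E
5 32/41 160/233 -2832/9553 160/233 -1 5 N
final -1 6 W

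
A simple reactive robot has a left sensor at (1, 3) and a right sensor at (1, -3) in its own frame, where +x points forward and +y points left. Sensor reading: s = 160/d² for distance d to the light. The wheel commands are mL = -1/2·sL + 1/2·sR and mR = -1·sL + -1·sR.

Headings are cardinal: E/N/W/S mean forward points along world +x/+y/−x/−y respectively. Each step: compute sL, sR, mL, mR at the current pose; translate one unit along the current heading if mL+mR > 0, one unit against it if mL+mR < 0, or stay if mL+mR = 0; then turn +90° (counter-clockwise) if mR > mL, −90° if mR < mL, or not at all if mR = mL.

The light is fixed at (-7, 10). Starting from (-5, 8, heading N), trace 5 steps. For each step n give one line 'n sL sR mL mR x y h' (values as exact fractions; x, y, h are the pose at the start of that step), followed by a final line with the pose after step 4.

n=0: pose=(-5,8,N); sL=80, sR=80/13; mL=-480/13, mR=-1120/13; mL+mR=-1600/13 → advance -1; mR−mL=-640/13 → turn -1·90°
n=1: pose=(-5,7,E); sL=160/9, sR=32/9; mL=-64/9, mR=-64/3; mL+mR=-256/9 → advance -1; mR−mL=-128/9 → turn -1·90°
n=2: pose=(-6,7,S); sL=5, sR=8; mL=3/2, mR=-13; mL+mR=-23/2 → advance -1; mR−mL=-29/2 → turn -1·90°
n=3: pose=(-6,8,W); sL=32/5, sR=160; mL=384/5, mR=-832/5; mL+mR=-448/5 → advance -1; mR−mL=-1216/5 → turn -1·90°
n=4: pose=(-5,8,N); sL=80, sR=80/13; mL=-480/13, mR=-1120/13; mL+mR=-1600/13 → advance -1; mR−mL=-640/13 → turn -1·90°

0 80 80/13 -480/13 -1120/13 -5 8 N
1 160/9 32/9 -64/9 -64/3 -5 7 E
2 5 8 3/2 -13 -6 7 S
3 32/5 160 384/5 -832/5 -6 8 W
4 80 80/13 -480/13 -1120/13 -5 8 N
final -5 7 E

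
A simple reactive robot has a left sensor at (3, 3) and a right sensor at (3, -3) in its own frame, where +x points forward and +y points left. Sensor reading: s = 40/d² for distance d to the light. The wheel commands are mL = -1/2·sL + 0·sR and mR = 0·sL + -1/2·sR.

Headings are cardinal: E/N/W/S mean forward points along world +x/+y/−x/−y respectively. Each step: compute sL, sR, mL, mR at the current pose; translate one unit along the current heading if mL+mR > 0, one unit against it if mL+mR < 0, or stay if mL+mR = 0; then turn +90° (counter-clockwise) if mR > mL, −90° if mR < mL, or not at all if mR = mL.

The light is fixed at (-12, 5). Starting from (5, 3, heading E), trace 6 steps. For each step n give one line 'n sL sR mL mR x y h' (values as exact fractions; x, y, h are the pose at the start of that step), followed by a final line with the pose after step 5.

n=0: pose=(5,3,E); sL=40/401, sR=8/85; mL=-20/401, mR=-4/85; mL+mR=-3304/34085 → advance -1; mR−mL=96/34085 → turn +1·90°
n=1: pose=(4,3,N); sL=4/17, sR=20/181; mL=-2/17, mR=-10/181; mL+mR=-532/3077 → advance -1; mR−mL=192/3077 → turn +1·90°
n=2: pose=(4,2,W); sL=8/41, sR=40/169; mL=-4/41, mR=-20/169; mL+mR=-1496/6929 → advance -1; mR−mL=-144/6929 → turn -1·90°
n=3: pose=(5,2,N); sL=10/49, sR=1/10; mL=-5/49, mR=-1/20; mL+mR=-149/980 → advance -1; mR−mL=51/980 → turn +1·90°
n=4: pose=(5,1,W); sL=8/49, sR=40/197; mL=-4/49, mR=-20/197; mL+mR=-1768/9653 → advance -1; mR−mL=-192/9653 → turn -1·90°
n=5: pose=(6,1,N); sL=20/113, sR=20/221; mL=-10/113, mR=-10/221; mL+mR=-3340/24973 → advance -1; mR−mL=1080/24973 → turn +1·90°

0 40/401 8/85 -20/401 -4/85 5 3 E
1 4/17 20/181 -2/17 -10/181 4 3 N
2 8/41 40/169 -4/41 -20/169 4 2 W
3 10/49 1/10 -5/49 -1/20 5 2 N
4 8/49 40/197 -4/49 -20/197 5 1 W
5 20/113 20/221 -10/113 -10/221 6 1 N
final 6 0 W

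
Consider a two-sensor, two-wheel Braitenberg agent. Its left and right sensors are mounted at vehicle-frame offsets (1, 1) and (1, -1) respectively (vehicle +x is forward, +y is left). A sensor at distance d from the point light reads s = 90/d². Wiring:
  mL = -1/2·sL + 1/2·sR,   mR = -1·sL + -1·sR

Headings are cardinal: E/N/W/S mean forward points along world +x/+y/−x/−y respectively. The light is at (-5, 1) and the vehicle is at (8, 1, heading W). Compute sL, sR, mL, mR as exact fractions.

18/29 18/29 0 -36/29

left sensor world pos  = (7, 0); dL² = 145
right sensor world pos = (7, 2); dR² = 145
sL = 90/145 = 18/29
sR = 90/145 = 18/29
mL = -1/2·sL + 1/2·sR = 0
mR = -1·sL + -1·sR = -36/29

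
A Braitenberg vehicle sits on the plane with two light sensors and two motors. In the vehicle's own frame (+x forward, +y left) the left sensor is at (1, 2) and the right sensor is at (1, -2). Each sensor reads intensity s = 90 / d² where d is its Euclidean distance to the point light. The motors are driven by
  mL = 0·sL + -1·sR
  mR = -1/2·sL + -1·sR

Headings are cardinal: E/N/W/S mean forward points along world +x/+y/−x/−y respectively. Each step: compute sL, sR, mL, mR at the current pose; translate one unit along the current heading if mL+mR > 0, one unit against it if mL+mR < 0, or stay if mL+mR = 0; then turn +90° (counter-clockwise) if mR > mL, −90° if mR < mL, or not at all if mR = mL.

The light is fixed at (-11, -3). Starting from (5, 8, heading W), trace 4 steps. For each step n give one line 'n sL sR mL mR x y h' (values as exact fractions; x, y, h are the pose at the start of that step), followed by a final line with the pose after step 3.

0 5/17 45/197 -45/197 -2515/6698 5 8 W
1 10/41 18/101 -18/101 -1243/4141 6 8 N
2 5/26 45/194 -45/194 -1655/5044 6 7 E
3 2/9 90/277 -90/277 -1087/2493 5 7 S
final 5 8 W

n=0: pose=(5,8,W); sL=5/17, sR=45/197; mL=-45/197, mR=-2515/6698; mL+mR=-4045/6698 → advance -1; mR−mL=-5/34 → turn -1·90°
n=1: pose=(6,8,N); sL=10/41, sR=18/101; mL=-18/101, mR=-1243/4141; mL+mR=-1981/4141 → advance -1; mR−mL=-5/41 → turn -1·90°
n=2: pose=(6,7,E); sL=5/26, sR=45/194; mL=-45/194, mR=-1655/5044; mL+mR=-2825/5044 → advance -1; mR−mL=-5/52 → turn -1·90°
n=3: pose=(5,7,S); sL=2/9, sR=90/277; mL=-90/277, mR=-1087/2493; mL+mR=-1897/2493 → advance -1; mR−mL=-1/9 → turn -1·90°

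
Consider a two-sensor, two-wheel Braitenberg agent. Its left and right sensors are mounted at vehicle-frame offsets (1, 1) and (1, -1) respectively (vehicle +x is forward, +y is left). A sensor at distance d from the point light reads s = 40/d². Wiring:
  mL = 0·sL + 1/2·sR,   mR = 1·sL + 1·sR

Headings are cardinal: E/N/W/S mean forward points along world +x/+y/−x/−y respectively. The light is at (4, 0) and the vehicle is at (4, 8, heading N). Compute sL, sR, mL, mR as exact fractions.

20/41 20/41 10/41 40/41

left sensor world pos  = (3, 9); dL² = 82
right sensor world pos = (5, 9); dR² = 82
sL = 40/82 = 20/41
sR = 40/82 = 20/41
mL = 0·sL + 1/2·sR = 10/41
mR = 1·sL + 1·sR = 40/41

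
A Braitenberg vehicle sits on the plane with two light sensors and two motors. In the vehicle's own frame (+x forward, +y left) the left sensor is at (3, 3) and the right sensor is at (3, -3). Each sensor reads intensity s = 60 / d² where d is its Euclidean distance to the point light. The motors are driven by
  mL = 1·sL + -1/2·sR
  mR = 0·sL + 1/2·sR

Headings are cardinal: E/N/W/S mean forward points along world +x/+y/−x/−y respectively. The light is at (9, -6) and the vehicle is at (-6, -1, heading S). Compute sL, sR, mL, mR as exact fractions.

15/37 15/82 1905/6068 15/164

left sensor world pos  = (-3, -4); dL² = 148
right sensor world pos = (-9, -4); dR² = 328
sL = 60/148 = 15/37
sR = 60/328 = 15/82
mL = 1·sL + -1/2·sR = 1905/6068
mR = 0·sL + 1/2·sR = 15/164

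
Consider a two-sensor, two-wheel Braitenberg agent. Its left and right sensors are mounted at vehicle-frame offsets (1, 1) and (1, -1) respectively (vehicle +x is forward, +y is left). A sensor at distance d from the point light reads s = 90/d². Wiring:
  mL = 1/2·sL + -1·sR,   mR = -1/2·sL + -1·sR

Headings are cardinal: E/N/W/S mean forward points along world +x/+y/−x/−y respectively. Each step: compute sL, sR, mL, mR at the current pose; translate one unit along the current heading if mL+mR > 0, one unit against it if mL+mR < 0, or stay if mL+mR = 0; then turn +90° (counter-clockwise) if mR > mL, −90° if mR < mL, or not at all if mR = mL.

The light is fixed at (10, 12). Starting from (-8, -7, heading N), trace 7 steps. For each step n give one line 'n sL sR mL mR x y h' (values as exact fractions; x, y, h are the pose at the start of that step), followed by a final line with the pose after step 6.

0 18/137 90/613 -6813/83981 -17847/83981 -8 -7 N
1 9/65 9/73 -513/9490 -1827/9490 -8 -8 E
2 2/17 90/841 -689/14297 -2371/14297 -9 -8 S
3 9/80 45/362 -1971/28960 -5229/28960 -9 -7 W
4 18/137 90/613 -6813/83981 -17847/83981 -8 -7 N
5 9/65 9/73 -513/9490 -1827/9490 -8 -8 E
6 2/17 90/841 -689/14297 -2371/14297 -9 -8 S
final -9 -7 W

n=0: pose=(-8,-7,N); sL=18/137, sR=90/613; mL=-6813/83981, mR=-17847/83981; mL+mR=-180/613 → advance -1; mR−mL=-18/137 → turn -1·90°
n=1: pose=(-8,-8,E); sL=9/65, sR=9/73; mL=-513/9490, mR=-1827/9490; mL+mR=-18/73 → advance -1; mR−mL=-9/65 → turn -1·90°
n=2: pose=(-9,-8,S); sL=2/17, sR=90/841; mL=-689/14297, mR=-2371/14297; mL+mR=-180/841 → advance -1; mR−mL=-2/17 → turn -1·90°
n=3: pose=(-9,-7,W); sL=9/80, sR=45/362; mL=-1971/28960, mR=-5229/28960; mL+mR=-45/181 → advance -1; mR−mL=-9/80 → turn -1·90°
n=4: pose=(-8,-7,N); sL=18/137, sR=90/613; mL=-6813/83981, mR=-17847/83981; mL+mR=-180/613 → advance -1; mR−mL=-18/137 → turn -1·90°
n=5: pose=(-8,-8,E); sL=9/65, sR=9/73; mL=-513/9490, mR=-1827/9490; mL+mR=-18/73 → advance -1; mR−mL=-9/65 → turn -1·90°
n=6: pose=(-9,-8,S); sL=2/17, sR=90/841; mL=-689/14297, mR=-2371/14297; mL+mR=-180/841 → advance -1; mR−mL=-2/17 → turn -1·90°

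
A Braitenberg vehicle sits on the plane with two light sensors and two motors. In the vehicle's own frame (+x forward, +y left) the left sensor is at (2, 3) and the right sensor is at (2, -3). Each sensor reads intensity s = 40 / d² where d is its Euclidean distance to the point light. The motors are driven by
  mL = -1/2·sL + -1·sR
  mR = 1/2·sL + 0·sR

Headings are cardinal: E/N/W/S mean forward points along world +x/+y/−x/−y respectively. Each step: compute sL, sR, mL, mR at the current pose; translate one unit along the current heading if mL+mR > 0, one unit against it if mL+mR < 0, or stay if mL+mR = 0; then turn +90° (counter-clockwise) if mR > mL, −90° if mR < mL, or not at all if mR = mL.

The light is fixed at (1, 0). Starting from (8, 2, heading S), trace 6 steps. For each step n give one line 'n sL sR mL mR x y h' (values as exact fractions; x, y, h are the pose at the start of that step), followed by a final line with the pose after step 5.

0 2/5 5/2 -27/10 1/5 8 2 S
1 40/117 40/81 -700/1053 20/117 8 3 E
2 20/17 20/53 -870/901 10/17 7 3 N
3 40/17 40/41 -1500/697 20/17 7 2 W
4 2/5 5/2 -27/10 1/5 8 2 S
5 40/117 40/81 -700/1053 20/117 8 3 E
final 7 3 N

n=0: pose=(8,2,S); sL=2/5, sR=5/2; mL=-27/10, mR=1/5; mL+mR=-5/2 → advance -1; mR−mL=29/10 → turn +1·90°
n=1: pose=(8,3,E); sL=40/117, sR=40/81; mL=-700/1053, mR=20/117; mL+mR=-40/81 → advance -1; mR−mL=880/1053 → turn +1·90°
n=2: pose=(7,3,N); sL=20/17, sR=20/53; mL=-870/901, mR=10/17; mL+mR=-20/53 → advance -1; mR−mL=1400/901 → turn +1·90°
n=3: pose=(7,2,W); sL=40/17, sR=40/41; mL=-1500/697, mR=20/17; mL+mR=-40/41 → advance -1; mR−mL=2320/697 → turn +1·90°
n=4: pose=(8,2,S); sL=2/5, sR=5/2; mL=-27/10, mR=1/5; mL+mR=-5/2 → advance -1; mR−mL=29/10 → turn +1·90°
n=5: pose=(8,3,E); sL=40/117, sR=40/81; mL=-700/1053, mR=20/117; mL+mR=-40/81 → advance -1; mR−mL=880/1053 → turn +1·90°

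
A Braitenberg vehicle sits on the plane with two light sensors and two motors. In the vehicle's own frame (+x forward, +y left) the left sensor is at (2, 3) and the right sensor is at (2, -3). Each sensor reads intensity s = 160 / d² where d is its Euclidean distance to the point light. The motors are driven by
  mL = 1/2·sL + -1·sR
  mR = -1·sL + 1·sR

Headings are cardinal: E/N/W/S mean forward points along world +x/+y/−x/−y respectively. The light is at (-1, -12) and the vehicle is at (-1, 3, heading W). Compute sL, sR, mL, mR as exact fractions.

40/37 20/41 80/1517 -900/1517

left sensor world pos  = (-3, 0); dL² = 148
right sensor world pos = (-3, 6); dR² = 328
sL = 160/148 = 40/37
sR = 160/328 = 20/41
mL = 1/2·sL + -1·sR = 80/1517
mR = -1·sL + 1·sR = -900/1517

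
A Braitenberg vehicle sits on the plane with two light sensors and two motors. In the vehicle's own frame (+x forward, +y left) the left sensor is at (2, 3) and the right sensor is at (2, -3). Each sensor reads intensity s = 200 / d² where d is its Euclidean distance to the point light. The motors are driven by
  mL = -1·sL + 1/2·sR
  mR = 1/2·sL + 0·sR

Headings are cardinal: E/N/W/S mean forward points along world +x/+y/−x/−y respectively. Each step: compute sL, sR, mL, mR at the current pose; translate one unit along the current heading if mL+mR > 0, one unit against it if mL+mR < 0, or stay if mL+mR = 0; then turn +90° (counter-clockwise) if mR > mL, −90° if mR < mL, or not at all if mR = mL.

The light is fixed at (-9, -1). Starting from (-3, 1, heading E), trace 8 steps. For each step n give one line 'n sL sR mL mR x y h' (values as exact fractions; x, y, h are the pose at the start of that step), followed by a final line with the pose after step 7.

0 200/89 40/13 -820/1157 100/89 -3 1 E
1 25/4 50/29 -625/116 25/8 -2 1 N
2 200/29 200/41 -5300/1189 100/29 -2 0 W
3 100/61 100/13 1750/793 50/61 -1 0 S
4 40/9 40/9 -20/9 20/9 -1 -1 W
5 8/5 200/29 268/145 4/5 -1 -1 S
6 50/13 5 -35/26 25/13 -1 -2 W
7 200/109 8 236/109 100/109 -2 -2 S
final -2 -3 W

n=0: pose=(-3,1,E); sL=200/89, sR=40/13; mL=-820/1157, mR=100/89; mL+mR=480/1157 → advance +1; mR−mL=2120/1157 → turn +1·90°
n=1: pose=(-2,1,N); sL=25/4, sR=50/29; mL=-625/116, mR=25/8; mL+mR=-525/232 → advance -1; mR−mL=1975/232 → turn +1·90°
n=2: pose=(-2,0,W); sL=200/29, sR=200/41; mL=-5300/1189, mR=100/29; mL+mR=-1200/1189 → advance -1; mR−mL=9400/1189 → turn +1·90°
n=3: pose=(-1,0,S); sL=100/61, sR=100/13; mL=1750/793, mR=50/61; mL+mR=2400/793 → advance +1; mR−mL=-1100/793 → turn -1·90°
n=4: pose=(-1,-1,W); sL=40/9, sR=40/9; mL=-20/9, mR=20/9; mL+mR=0 → advance +0; mR−mL=40/9 → turn +1·90°
n=5: pose=(-1,-1,S); sL=8/5, sR=200/29; mL=268/145, mR=4/5; mL+mR=384/145 → advance +1; mR−mL=-152/145 → turn -1·90°
n=6: pose=(-1,-2,W); sL=50/13, sR=5; mL=-35/26, mR=25/13; mL+mR=15/26 → advance +1; mR−mL=85/26 → turn +1·90°
n=7: pose=(-2,-2,S); sL=200/109, sR=8; mL=236/109, mR=100/109; mL+mR=336/109 → advance +1; mR−mL=-136/109 → turn -1·90°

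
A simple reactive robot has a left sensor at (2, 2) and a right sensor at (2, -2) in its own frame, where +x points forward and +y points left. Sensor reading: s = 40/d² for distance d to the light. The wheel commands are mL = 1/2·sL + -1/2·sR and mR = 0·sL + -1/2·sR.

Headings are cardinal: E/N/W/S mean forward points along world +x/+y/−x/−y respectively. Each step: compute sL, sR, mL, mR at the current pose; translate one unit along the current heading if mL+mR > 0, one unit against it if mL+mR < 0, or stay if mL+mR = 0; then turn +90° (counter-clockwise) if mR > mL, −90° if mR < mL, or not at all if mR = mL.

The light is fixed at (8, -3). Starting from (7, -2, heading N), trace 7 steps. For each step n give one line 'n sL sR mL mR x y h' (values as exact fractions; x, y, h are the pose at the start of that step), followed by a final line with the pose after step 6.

0 20/9 4 -8/9 -2 7 -2 N
1 8 8 0 -4 7 -3 E
2 10 2 4 -1 6 -3 S
3 8/5 40/17 -32/85 -20/17 6 -4 W
4 4 20 -8 -10 7 -4 N
5 40 40/17 320/17 -20/17 7 -5 E
6 2 2 0 -1 8 -5 S
final 8 -4 W

n=0: pose=(7,-2,N); sL=20/9, sR=4; mL=-8/9, mR=-2; mL+mR=-26/9 → advance -1; mR−mL=-10/9 → turn -1·90°
n=1: pose=(7,-3,E); sL=8, sR=8; mL=0, mR=-4; mL+mR=-4 → advance -1; mR−mL=-4 → turn -1·90°
n=2: pose=(6,-3,S); sL=10, sR=2; mL=4, mR=-1; mL+mR=3 → advance +1; mR−mL=-5 → turn -1·90°
n=3: pose=(6,-4,W); sL=8/5, sR=40/17; mL=-32/85, mR=-20/17; mL+mR=-132/85 → advance -1; mR−mL=-4/5 → turn -1·90°
n=4: pose=(7,-4,N); sL=4, sR=20; mL=-8, mR=-10; mL+mR=-18 → advance -1; mR−mL=-2 → turn -1·90°
n=5: pose=(7,-5,E); sL=40, sR=40/17; mL=320/17, mR=-20/17; mL+mR=300/17 → advance +1; mR−mL=-20 → turn -1·90°
n=6: pose=(8,-5,S); sL=2, sR=2; mL=0, mR=-1; mL+mR=-1 → advance -1; mR−mL=-1 → turn -1·90°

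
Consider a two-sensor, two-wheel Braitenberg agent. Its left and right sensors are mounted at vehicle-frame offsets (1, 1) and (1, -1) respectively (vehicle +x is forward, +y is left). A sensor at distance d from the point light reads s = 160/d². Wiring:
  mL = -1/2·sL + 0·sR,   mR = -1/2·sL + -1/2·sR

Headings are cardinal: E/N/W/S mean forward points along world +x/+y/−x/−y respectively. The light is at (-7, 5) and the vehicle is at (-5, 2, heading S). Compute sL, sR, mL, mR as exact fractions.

32/5 160/17 -16/5 -672/85

left sensor world pos  = (-4, 1); dL² = 25
right sensor world pos = (-6, 1); dR² = 17
sL = 160/25 = 32/5
sR = 160/17 = 160/17
mL = -1/2·sL + 0·sR = -16/5
mR = -1/2·sL + -1/2·sR = -672/85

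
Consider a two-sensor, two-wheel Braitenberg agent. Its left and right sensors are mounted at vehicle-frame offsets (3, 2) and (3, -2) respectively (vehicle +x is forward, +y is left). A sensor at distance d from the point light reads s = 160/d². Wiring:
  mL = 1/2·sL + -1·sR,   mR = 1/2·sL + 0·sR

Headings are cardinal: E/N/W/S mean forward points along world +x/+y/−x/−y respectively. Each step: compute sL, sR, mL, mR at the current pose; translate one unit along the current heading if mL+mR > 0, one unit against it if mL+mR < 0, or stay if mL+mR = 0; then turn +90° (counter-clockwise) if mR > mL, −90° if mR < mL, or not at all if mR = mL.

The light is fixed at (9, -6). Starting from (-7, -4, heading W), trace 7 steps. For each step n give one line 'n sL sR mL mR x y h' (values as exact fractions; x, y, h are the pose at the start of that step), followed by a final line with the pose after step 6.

0 160/361 160/377 -27600/136097 80/361 -7 -4 W
1 80/113 80/181 -1800/20453 40/113 -8 -4 S
2 32/41 160/197 -3408/8077 16/41 -8 -5 E
3 5/13 10/17 -175/442 5/26 -9 -5 N
4 32/89 32/89 -16/89 16/89 -9 -6 W
5 32/53 160/409 -1936/21677 16/53 -9 -6 S
6 80/113 80/117 -4360/13221 40/113 -9 -7 E
final -8 -7 N

n=0: pose=(-7,-4,W); sL=160/361, sR=160/377; mL=-27600/136097, mR=80/361; mL+mR=2560/136097 → advance +1; mR−mL=160/377 → turn +1·90°
n=1: pose=(-8,-4,S); sL=80/113, sR=80/181; mL=-1800/20453, mR=40/113; mL+mR=5440/20453 → advance +1; mR−mL=80/181 → turn +1·90°
n=2: pose=(-8,-5,E); sL=32/41, sR=160/197; mL=-3408/8077, mR=16/41; mL+mR=-256/8077 → advance -1; mR−mL=160/197 → turn +1·90°
n=3: pose=(-9,-5,N); sL=5/13, sR=10/17; mL=-175/442, mR=5/26; mL+mR=-45/221 → advance -1; mR−mL=10/17 → turn +1·90°
n=4: pose=(-9,-6,W); sL=32/89, sR=32/89; mL=-16/89, mR=16/89; mL+mR=0 → advance +0; mR−mL=32/89 → turn +1·90°
n=5: pose=(-9,-6,S); sL=32/53, sR=160/409; mL=-1936/21677, mR=16/53; mL+mR=4608/21677 → advance +1; mR−mL=160/409 → turn +1·90°
n=6: pose=(-9,-7,E); sL=80/113, sR=80/117; mL=-4360/13221, mR=40/113; mL+mR=320/13221 → advance +1; mR−mL=80/117 → turn +1·90°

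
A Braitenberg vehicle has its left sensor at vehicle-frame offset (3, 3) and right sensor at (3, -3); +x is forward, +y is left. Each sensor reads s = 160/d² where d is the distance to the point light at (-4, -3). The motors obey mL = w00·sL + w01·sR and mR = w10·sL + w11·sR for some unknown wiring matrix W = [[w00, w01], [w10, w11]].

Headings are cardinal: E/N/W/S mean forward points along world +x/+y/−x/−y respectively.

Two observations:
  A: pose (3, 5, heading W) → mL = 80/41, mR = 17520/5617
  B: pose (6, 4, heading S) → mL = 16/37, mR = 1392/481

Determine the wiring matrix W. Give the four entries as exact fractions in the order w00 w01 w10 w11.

obs A: pose=(3,5,W) → sL=160/41, sR=160/137, mL=80/41, mR=17520/5617
obs B: pose=(6,4,S) → sL=32/37, sR=32/13, mL=16/37, mR=1392/481
sensor matrix S = [[160/41, 160/137], [32/37, 32/13]]; det S = 23224320/2701777
solve [mL_A; mL_B] = S·[w00; w01] and [mR_A; mR_B] = S·[w10; w11]:
  w00 = 1/2, w01 = 0, w10 = 1/2, w11 = 1

1/2 0 1/2 1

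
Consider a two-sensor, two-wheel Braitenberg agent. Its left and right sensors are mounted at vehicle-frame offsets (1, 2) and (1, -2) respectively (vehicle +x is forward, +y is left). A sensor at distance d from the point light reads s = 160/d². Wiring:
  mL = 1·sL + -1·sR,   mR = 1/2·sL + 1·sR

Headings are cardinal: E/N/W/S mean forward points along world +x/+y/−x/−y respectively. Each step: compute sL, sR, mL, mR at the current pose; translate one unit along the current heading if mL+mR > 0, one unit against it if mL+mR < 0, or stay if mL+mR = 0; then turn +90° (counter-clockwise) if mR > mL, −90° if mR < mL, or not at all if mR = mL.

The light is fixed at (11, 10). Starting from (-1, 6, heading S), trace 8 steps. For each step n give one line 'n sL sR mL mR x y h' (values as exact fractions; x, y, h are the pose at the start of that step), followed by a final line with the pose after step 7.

0 32/25 160/221 3072/5525 7536/5525 -1 6 S
1 16/13 16/17 64/221 344/221 -1 5 E
2 32/37 160/97 -2816/3589 7472/3589 0 5 N
3 8/9 40/37 -64/333 508/333 0 6 W
4 32/25 160/221 3072/5525 7536/5525 -1 6 S
5 16/13 16/17 64/221 344/221 -1 5 E
6 32/37 160/97 -2816/3589 7472/3589 0 5 N
7 8/9 40/37 -64/333 508/333 0 6 W
final -1 6 S

n=0: pose=(-1,6,S); sL=32/25, sR=160/221; mL=3072/5525, mR=7536/5525; mL+mR=48/25 → advance +1; mR−mL=4464/5525 → turn +1·90°
n=1: pose=(-1,5,E); sL=16/13, sR=16/17; mL=64/221, mR=344/221; mL+mR=24/13 → advance +1; mR−mL=280/221 → turn +1·90°
n=2: pose=(0,5,N); sL=32/37, sR=160/97; mL=-2816/3589, mR=7472/3589; mL+mR=48/37 → advance +1; mR−mL=10288/3589 → turn +1·90°
n=3: pose=(0,6,W); sL=8/9, sR=40/37; mL=-64/333, mR=508/333; mL+mR=4/3 → advance +1; mR−mL=572/333 → turn +1·90°
n=4: pose=(-1,6,S); sL=32/25, sR=160/221; mL=3072/5525, mR=7536/5525; mL+mR=48/25 → advance +1; mR−mL=4464/5525 → turn +1·90°
n=5: pose=(-1,5,E); sL=16/13, sR=16/17; mL=64/221, mR=344/221; mL+mR=24/13 → advance +1; mR−mL=280/221 → turn +1·90°
n=6: pose=(0,5,N); sL=32/37, sR=160/97; mL=-2816/3589, mR=7472/3589; mL+mR=48/37 → advance +1; mR−mL=10288/3589 → turn +1·90°
n=7: pose=(0,6,W); sL=8/9, sR=40/37; mL=-64/333, mR=508/333; mL+mR=4/3 → advance +1; mR−mL=572/333 → turn +1·90°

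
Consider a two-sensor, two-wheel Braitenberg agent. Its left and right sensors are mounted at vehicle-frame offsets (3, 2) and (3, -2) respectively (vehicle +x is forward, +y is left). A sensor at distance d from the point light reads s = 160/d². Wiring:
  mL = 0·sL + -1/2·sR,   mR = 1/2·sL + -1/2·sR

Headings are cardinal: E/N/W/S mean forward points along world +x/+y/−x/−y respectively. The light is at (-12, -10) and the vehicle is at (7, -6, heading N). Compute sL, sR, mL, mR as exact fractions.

left sensor world pos  = (5, -3); dL² = 338
right sensor world pos = (9, -3); dR² = 490
sL = 160/338 = 80/169
sR = 160/490 = 16/49
mL = 0·sL + -1/2·sR = -8/49
mR = 1/2·sL + -1/2·sR = 608/8281

80/169 16/49 -8/49 608/8281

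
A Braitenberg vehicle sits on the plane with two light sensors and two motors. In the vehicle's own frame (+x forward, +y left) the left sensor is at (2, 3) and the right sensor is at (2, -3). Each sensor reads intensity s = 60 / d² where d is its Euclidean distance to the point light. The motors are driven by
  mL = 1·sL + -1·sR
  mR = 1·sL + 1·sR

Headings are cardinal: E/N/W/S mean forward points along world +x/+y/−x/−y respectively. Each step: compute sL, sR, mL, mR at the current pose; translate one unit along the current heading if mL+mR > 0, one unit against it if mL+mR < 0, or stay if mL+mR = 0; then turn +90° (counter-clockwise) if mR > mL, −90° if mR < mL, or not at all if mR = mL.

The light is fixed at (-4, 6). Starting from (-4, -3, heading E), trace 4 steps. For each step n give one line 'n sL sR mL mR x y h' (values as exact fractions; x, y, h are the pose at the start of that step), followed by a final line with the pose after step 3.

0 3/2 15/37 81/74 141/74 -4 -3 E
1 60/53 12/13 144/689 1416/689 -3 -3 N
2 30/61 30/13 -1440/793 2220/793 -3 -2 W
3 60/109 60/109 0 120/109 -4 -2 S
final -4 -3 E

n=0: pose=(-4,-3,E); sL=3/2, sR=15/37; mL=81/74, mR=141/74; mL+mR=3 → advance +1; mR−mL=30/37 → turn +1·90°
n=1: pose=(-3,-3,N); sL=60/53, sR=12/13; mL=144/689, mR=1416/689; mL+mR=120/53 → advance +1; mR−mL=24/13 → turn +1·90°
n=2: pose=(-3,-2,W); sL=30/61, sR=30/13; mL=-1440/793, mR=2220/793; mL+mR=60/61 → advance +1; mR−mL=60/13 → turn +1·90°
n=3: pose=(-4,-2,S); sL=60/109, sR=60/109; mL=0, mR=120/109; mL+mR=120/109 → advance +1; mR−mL=120/109 → turn +1·90°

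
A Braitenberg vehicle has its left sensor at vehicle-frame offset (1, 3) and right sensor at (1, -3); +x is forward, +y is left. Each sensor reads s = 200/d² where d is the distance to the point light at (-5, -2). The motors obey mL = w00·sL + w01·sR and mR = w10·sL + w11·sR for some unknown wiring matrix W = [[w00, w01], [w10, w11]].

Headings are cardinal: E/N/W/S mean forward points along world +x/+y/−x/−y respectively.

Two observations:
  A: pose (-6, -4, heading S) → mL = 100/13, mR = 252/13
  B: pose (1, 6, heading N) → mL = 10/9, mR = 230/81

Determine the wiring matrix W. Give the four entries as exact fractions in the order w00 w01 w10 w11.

obs A: pose=(-6,-4,S) → sL=200/13, sR=8, mL=100/13, mR=252/13
obs B: pose=(1,6,N) → sL=20/9, sR=100/81, mL=10/9, mR=230/81
sensor matrix S = [[200/13, 8], [20/9, 100/81]]; det S = 1280/1053
solve [mL_A; mL_B] = S·[w00; w01] and [mR_A; mR_B] = S·[w10; w11]:
  w00 = 1/2, w01 = 0, w10 = 1, w11 = 1/2

1/2 0 1 1/2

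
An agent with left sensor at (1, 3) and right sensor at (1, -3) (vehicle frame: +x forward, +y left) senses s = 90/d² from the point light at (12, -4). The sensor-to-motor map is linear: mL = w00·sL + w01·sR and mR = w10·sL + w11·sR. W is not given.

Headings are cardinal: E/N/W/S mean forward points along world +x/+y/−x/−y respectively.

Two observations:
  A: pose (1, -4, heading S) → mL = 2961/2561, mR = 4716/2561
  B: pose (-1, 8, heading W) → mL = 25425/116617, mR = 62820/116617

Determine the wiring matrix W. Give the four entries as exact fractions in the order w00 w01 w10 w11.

obs A: pose=(1,-4,S) → sL=18/13, sR=90/197, mL=2961/2561, mR=4716/2561
obs B: pose=(-1,8,W) → sL=90/277, sR=90/421, mL=25425/116617, mR=62820/116617
sensor matrix S = [[18/13, 90/197], [90/277, 90/421]]; det S = 44070480/298656137
solve [mL_A; mL_B] = S·[w00; w01] and [mR_A; mR_B] = S·[w10; w11]:
  w00 = 1, w01 = -1/2, w10 = 1, w11 = 1

1 -1/2 1 1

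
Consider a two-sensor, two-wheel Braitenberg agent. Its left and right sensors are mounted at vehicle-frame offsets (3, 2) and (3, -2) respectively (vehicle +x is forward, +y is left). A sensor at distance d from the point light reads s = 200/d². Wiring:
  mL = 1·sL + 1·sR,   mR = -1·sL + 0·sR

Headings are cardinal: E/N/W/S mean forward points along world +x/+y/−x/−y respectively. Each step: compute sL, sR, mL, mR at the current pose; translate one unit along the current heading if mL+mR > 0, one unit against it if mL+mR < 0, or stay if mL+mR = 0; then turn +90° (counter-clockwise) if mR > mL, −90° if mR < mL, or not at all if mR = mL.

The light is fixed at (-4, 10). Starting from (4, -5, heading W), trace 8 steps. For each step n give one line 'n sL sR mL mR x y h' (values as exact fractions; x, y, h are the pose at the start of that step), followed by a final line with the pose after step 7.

n=0: pose=(4,-5,W); sL=100/157, sR=100/97; mL=25400/15229, mR=-100/157; mL+mR=100/97 → advance +1; mR−mL=-35100/15229 → turn -1·90°
n=1: pose=(3,-5,N); sL=200/169, sR=8/9; mL=3152/1521, mR=-200/169; mL+mR=8/9 → advance +1; mR−mL=-4952/1521 → turn -1·90°
n=2: pose=(3,-4,E); sL=50/61, sR=50/89; mL=7500/5429, mR=-50/61; mL+mR=50/89 → advance +1; mR−mL=-11950/5429 → turn -1·90°
n=3: pose=(4,-4,S); sL=200/389, sR=8/13; mL=5712/5057, mR=-200/389; mL+mR=8/13 → advance +1; mR−mL=-8312/5057 → turn -1·90°
n=4: pose=(4,-5,W); sL=100/157, sR=100/97; mL=25400/15229, mR=-100/157; mL+mR=100/97 → advance +1; mR−mL=-35100/15229 → turn -1·90°
n=5: pose=(3,-5,N); sL=200/169, sR=8/9; mL=3152/1521, mR=-200/169; mL+mR=8/9 → advance +1; mR−mL=-4952/1521 → turn -1·90°
n=6: pose=(3,-4,E); sL=50/61, sR=50/89; mL=7500/5429, mR=-50/61; mL+mR=50/89 → advance +1; mR−mL=-11950/5429 → turn -1·90°
n=7: pose=(4,-4,S); sL=200/389, sR=8/13; mL=5712/5057, mR=-200/389; mL+mR=8/13 → advance +1; mR−mL=-8312/5057 → turn -1·90°

0 100/157 100/97 25400/15229 -100/157 4 -5 W
1 200/169 8/9 3152/1521 -200/169 3 -5 N
2 50/61 50/89 7500/5429 -50/61 3 -4 E
3 200/389 8/13 5712/5057 -200/389 4 -4 S
4 100/157 100/97 25400/15229 -100/157 4 -5 W
5 200/169 8/9 3152/1521 -200/169 3 -5 N
6 50/61 50/89 7500/5429 -50/61 3 -4 E
7 200/389 8/13 5712/5057 -200/389 4 -4 S
final 4 -5 W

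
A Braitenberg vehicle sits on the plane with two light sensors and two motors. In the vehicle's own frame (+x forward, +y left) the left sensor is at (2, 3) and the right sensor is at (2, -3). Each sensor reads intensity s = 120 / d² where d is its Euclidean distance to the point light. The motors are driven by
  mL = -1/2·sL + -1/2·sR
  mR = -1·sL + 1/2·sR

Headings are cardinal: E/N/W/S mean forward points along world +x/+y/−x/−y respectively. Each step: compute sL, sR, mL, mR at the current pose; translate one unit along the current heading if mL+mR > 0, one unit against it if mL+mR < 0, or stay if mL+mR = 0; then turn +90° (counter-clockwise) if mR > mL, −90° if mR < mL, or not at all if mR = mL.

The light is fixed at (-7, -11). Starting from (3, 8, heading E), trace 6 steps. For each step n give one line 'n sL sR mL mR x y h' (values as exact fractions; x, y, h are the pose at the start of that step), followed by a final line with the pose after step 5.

0 30/157 3/10 -771/3140 -129/3140 3 8 E
1 40/159 8/39 -472/2067 -308/2067 2 8 N
2 60/137 12/49 -2292/6713 -2118/6713 2 7 W
3 24/85 24/61 -1752/5185 -444/5185 3 7 S
4 30/157 3/10 -771/3140 -129/3140 3 8 E
5 40/159 8/39 -472/2067 -308/2067 2 8 N
final 2 7 W

n=0: pose=(3,8,E); sL=30/157, sR=3/10; mL=-771/3140, mR=-129/3140; mL+mR=-45/157 → advance -1; mR−mL=321/1570 → turn +1·90°
n=1: pose=(2,8,N); sL=40/159, sR=8/39; mL=-472/2067, mR=-308/2067; mL+mR=-20/53 → advance -1; mR−mL=164/2067 → turn +1·90°
n=2: pose=(2,7,W); sL=60/137, sR=12/49; mL=-2292/6713, mR=-2118/6713; mL+mR=-90/137 → advance -1; mR−mL=174/6713 → turn +1·90°
n=3: pose=(3,7,S); sL=24/85, sR=24/61; mL=-1752/5185, mR=-444/5185; mL+mR=-36/85 → advance -1; mR−mL=1308/5185 → turn +1·90°
n=4: pose=(3,8,E); sL=30/157, sR=3/10; mL=-771/3140, mR=-129/3140; mL+mR=-45/157 → advance -1; mR−mL=321/1570 → turn +1·90°
n=5: pose=(2,8,N); sL=40/159, sR=8/39; mL=-472/2067, mR=-308/2067; mL+mR=-20/53 → advance -1; mR−mL=164/2067 → turn +1·90°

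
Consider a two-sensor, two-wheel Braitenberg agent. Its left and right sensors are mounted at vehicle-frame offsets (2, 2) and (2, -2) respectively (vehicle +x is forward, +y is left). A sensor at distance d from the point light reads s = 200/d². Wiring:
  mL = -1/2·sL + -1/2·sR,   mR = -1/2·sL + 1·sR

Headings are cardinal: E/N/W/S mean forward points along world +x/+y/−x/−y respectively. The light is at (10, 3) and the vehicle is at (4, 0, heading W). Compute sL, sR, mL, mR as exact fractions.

left sensor world pos  = (2, -2); dL² = 89
right sensor world pos = (2, 2); dR² = 65
sL = 200/89 = 200/89
sR = 200/65 = 40/13
mL = -1/2·sL + -1/2·sR = -3080/1157
mR = -1/2·sL + 1·sR = 2260/1157

200/89 40/13 -3080/1157 2260/1157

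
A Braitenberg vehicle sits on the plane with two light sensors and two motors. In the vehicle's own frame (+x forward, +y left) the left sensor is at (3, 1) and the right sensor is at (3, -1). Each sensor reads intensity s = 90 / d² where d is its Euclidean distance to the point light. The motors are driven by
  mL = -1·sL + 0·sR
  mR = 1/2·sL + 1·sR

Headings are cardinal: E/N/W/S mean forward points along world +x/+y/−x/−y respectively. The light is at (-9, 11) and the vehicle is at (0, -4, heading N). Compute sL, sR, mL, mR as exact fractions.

45/104 45/122 -45/104 7425/12688

left sensor world pos  = (-1, -1); dL² = 208
right sensor world pos = (1, -1); dR² = 244
sL = 90/208 = 45/104
sR = 90/244 = 45/122
mL = -1·sL + 0·sR = -45/104
mR = 1/2·sL + 1·sR = 7425/12688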